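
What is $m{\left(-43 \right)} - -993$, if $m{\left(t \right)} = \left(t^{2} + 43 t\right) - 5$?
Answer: $988$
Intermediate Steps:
$m{\left(t \right)} = -5 + t^{2} + 43 t$
$m{\left(-43 \right)} - -993 = \left(-5 + \left(-43\right)^{2} + 43 \left(-43\right)\right) - -993 = \left(-5 + 1849 - 1849\right) + 993 = -5 + 993 = 988$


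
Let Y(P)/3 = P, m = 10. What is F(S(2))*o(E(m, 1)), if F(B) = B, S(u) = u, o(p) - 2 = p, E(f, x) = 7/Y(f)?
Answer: 67/15 ≈ 4.4667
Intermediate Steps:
Y(P) = 3*P
E(f, x) = 7/(3*f) (E(f, x) = 7/((3*f)) = 7*(1/(3*f)) = 7/(3*f))
o(p) = 2 + p
F(S(2))*o(E(m, 1)) = 2*(2 + (7/3)/10) = 2*(2 + (7/3)*(⅒)) = 2*(2 + 7/30) = 2*(67/30) = 67/15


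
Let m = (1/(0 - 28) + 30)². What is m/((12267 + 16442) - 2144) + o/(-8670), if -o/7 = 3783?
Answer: 18587390761/6018991440 ≈ 3.0881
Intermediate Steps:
o = -26481 (o = -7*3783 = -26481)
m = 703921/784 (m = (1/(-28) + 30)² = (-1/28 + 30)² = (839/28)² = 703921/784 ≈ 897.86)
m/((12267 + 16442) - 2144) + o/(-8670) = 703921/(784*((12267 + 16442) - 2144)) - 26481/(-8670) = 703921/(784*(28709 - 2144)) - 26481*(-1/8670) = (703921/784)/26565 + 8827/2890 = (703921/784)*(1/26565) + 8827/2890 = 703921/20826960 + 8827/2890 = 18587390761/6018991440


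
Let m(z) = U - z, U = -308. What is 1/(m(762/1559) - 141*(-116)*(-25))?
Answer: -1559/637956034 ≈ -2.4437e-6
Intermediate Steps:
m(z) = -308 - z
1/(m(762/1559) - 141*(-116)*(-25)) = 1/((-308 - 762/1559) - 141*(-116)*(-25)) = 1/((-308 - 762/1559) + 16356*(-25)) = 1/((-308 - 1*762/1559) - 408900) = 1/((-308 - 762/1559) - 408900) = 1/(-480934/1559 - 408900) = 1/(-637956034/1559) = -1559/637956034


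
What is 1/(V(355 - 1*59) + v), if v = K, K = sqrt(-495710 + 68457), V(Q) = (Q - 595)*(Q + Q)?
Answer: -177008/31332259317 - I*sqrt(427253)/31332259317 ≈ -5.6494e-6 - 2.0862e-8*I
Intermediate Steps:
V(Q) = 2*Q*(-595 + Q) (V(Q) = (-595 + Q)*(2*Q) = 2*Q*(-595 + Q))
K = I*sqrt(427253) (K = sqrt(-427253) = I*sqrt(427253) ≈ 653.65*I)
v = I*sqrt(427253) ≈ 653.65*I
1/(V(355 - 1*59) + v) = 1/(2*(355 - 1*59)*(-595 + (355 - 1*59)) + I*sqrt(427253)) = 1/(2*(355 - 59)*(-595 + (355 - 59)) + I*sqrt(427253)) = 1/(2*296*(-595 + 296) + I*sqrt(427253)) = 1/(2*296*(-299) + I*sqrt(427253)) = 1/(-177008 + I*sqrt(427253))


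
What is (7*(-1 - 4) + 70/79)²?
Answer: 7263025/6241 ≈ 1163.8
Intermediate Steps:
(7*(-1 - 4) + 70/79)² = (7*(-5) + 70*(1/79))² = (-35 + 70/79)² = (-2695/79)² = 7263025/6241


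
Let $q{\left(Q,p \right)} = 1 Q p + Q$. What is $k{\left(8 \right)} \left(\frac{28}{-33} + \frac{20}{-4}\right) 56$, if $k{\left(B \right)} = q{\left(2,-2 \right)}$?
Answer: $\frac{21616}{33} \approx 655.03$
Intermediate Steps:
$q{\left(Q,p \right)} = Q + Q p$ ($q{\left(Q,p \right)} = Q p + Q = Q + Q p$)
$k{\left(B \right)} = -2$ ($k{\left(B \right)} = 2 \left(1 - 2\right) = 2 \left(-1\right) = -2$)
$k{\left(8 \right)} \left(\frac{28}{-33} + \frac{20}{-4}\right) 56 = - 2 \left(\frac{28}{-33} + \frac{20}{-4}\right) 56 = - 2 \left(28 \left(- \frac{1}{33}\right) + 20 \left(- \frac{1}{4}\right)\right) 56 = - 2 \left(- \frac{28}{33} - 5\right) 56 = \left(-2\right) \left(- \frac{193}{33}\right) 56 = \frac{386}{33} \cdot 56 = \frac{21616}{33}$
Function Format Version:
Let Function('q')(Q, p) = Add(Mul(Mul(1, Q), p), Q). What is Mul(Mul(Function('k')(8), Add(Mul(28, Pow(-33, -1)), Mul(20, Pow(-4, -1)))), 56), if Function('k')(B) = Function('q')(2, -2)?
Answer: Rational(21616, 33) ≈ 655.03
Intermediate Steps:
Function('q')(Q, p) = Add(Q, Mul(Q, p)) (Function('q')(Q, p) = Add(Mul(Q, p), Q) = Add(Q, Mul(Q, p)))
Function('k')(B) = -2 (Function('k')(B) = Mul(2, Add(1, -2)) = Mul(2, -1) = -2)
Mul(Mul(Function('k')(8), Add(Mul(28, Pow(-33, -1)), Mul(20, Pow(-4, -1)))), 56) = Mul(Mul(-2, Add(Mul(28, Pow(-33, -1)), Mul(20, Pow(-4, -1)))), 56) = Mul(Mul(-2, Add(Mul(28, Rational(-1, 33)), Mul(20, Rational(-1, 4)))), 56) = Mul(Mul(-2, Add(Rational(-28, 33), -5)), 56) = Mul(Mul(-2, Rational(-193, 33)), 56) = Mul(Rational(386, 33), 56) = Rational(21616, 33)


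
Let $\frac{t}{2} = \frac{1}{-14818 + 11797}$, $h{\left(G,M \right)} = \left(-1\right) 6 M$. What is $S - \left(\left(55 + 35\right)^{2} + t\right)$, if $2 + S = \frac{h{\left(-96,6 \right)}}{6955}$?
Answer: $- \frac{170231662456}{21011055} \approx -8102.0$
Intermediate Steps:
$h{\left(G,M \right)} = - 6 M$
$t = - \frac{2}{3021}$ ($t = \frac{2}{-14818 + 11797} = \frac{2}{-3021} = 2 \left(- \frac{1}{3021}\right) = - \frac{2}{3021} \approx -0.00066203$)
$S = - \frac{13946}{6955}$ ($S = -2 + \frac{\left(-6\right) 6}{6955} = -2 - \frac{36}{6955} = - \frac{13946}{6955} \approx -2.0052$)
$S - \left(\left(55 + 35\right)^{2} + t\right) = - \frac{13946}{6955} - \left(\left(55 + 35\right)^{2} - \frac{2}{3021}\right) = - \frac{13946}{6955} - \left(90^{2} - \frac{2}{3021}\right) = - \frac{13946}{6955} - \left(8100 - \frac{2}{3021}\right) = - \frac{13946}{6955} - \frac{24470098}{3021} = - \frac{170231662456}{21011055}$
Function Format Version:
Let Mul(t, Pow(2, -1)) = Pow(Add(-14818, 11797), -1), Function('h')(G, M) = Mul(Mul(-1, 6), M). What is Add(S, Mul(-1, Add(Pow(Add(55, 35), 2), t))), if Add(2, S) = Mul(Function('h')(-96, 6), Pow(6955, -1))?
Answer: Rational(-170231662456, 21011055) ≈ -8102.0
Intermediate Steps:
Function('h')(G, M) = Mul(-6, M)
t = Rational(-2, 3021) (t = Mul(2, Pow(Add(-14818, 11797), -1)) = Mul(2, Pow(-3021, -1)) = Mul(2, Rational(-1, 3021)) = Rational(-2, 3021) ≈ -0.00066203)
S = Rational(-13946, 6955) (S = Add(-2, Mul(Mul(-6, 6), Pow(6955, -1))) = Add(-2, Mul(-36, Rational(1, 6955))) = Add(-2, Rational(-36, 6955)) = Rational(-13946, 6955) ≈ -2.0052)
Add(S, Mul(-1, Add(Pow(Add(55, 35), 2), t))) = Add(Rational(-13946, 6955), Mul(-1, Add(Pow(Add(55, 35), 2), Rational(-2, 3021)))) = Add(Rational(-13946, 6955), Mul(-1, Add(Pow(90, 2), Rational(-2, 3021)))) = Add(Rational(-13946, 6955), Mul(-1, Add(8100, Rational(-2, 3021)))) = Add(Rational(-13946, 6955), Mul(-1, Rational(24470098, 3021))) = Add(Rational(-13946, 6955), Rational(-24470098, 3021)) = Rational(-170231662456, 21011055)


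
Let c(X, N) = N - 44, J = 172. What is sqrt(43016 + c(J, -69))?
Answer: 3*sqrt(4767) ≈ 207.13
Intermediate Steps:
c(X, N) = -44 + N
sqrt(43016 + c(J, -69)) = sqrt(43016 + (-44 - 69)) = sqrt(43016 - 113) = sqrt(42903) = 3*sqrt(4767)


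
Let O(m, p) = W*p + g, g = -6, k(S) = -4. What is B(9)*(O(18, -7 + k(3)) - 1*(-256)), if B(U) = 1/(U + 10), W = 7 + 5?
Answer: 118/19 ≈ 6.2105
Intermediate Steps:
W = 12
O(m, p) = -6 + 12*p (O(m, p) = 12*p - 6 = -6 + 12*p)
B(U) = 1/(10 + U)
B(9)*(O(18, -7 + k(3)) - 1*(-256)) = ((-6 + 12*(-7 - 4)) - 1*(-256))/(10 + 9) = ((-6 + 12*(-11)) + 256)/19 = ((-6 - 132) + 256)/19 = (-138 + 256)/19 = (1/19)*118 = 118/19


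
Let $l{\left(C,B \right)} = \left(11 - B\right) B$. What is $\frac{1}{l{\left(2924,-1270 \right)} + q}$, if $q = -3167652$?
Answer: $- \frac{1}{4794522} \approx -2.0857 \cdot 10^{-7}$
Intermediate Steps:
$l{\left(C,B \right)} = B \left(11 - B\right)$
$\frac{1}{l{\left(2924,-1270 \right)} + q} = \frac{1}{- 1270 \left(11 - -1270\right) - 3167652} = \frac{1}{- 1270 \left(11 + 1270\right) - 3167652} = \frac{1}{\left(-1270\right) 1281 - 3167652} = \frac{1}{-1626870 - 3167652} = \frac{1}{-4794522} = - \frac{1}{4794522}$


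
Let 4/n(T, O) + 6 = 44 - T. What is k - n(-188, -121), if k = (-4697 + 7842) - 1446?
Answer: 191985/113 ≈ 1699.0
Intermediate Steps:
n(T, O) = 4/(38 - T) (n(T, O) = 4/(-6 + (44 - T)) = 4/(38 - T))
k = 1699 (k = 3145 - 1446 = 1699)
k - n(-188, -121) = 1699 - (-4)/(-38 - 188) = 1699 - (-4)/(-226) = 1699 - (-4)*(-1)/226 = 1699 - 1*2/113 = 1699 - 2/113 = 191985/113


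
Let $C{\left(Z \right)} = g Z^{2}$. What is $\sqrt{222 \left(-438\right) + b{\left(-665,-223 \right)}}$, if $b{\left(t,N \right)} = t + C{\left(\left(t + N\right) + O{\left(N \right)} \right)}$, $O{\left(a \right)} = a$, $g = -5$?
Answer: $i \sqrt{6269506} \approx 2503.9 i$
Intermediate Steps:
$C{\left(Z \right)} = - 5 Z^{2}$
$b{\left(t,N \right)} = t - 5 \left(t + 2 N\right)^{2}$ ($b{\left(t,N \right)} = t - 5 \left(\left(t + N\right) + N\right)^{2} = t - 5 \left(\left(N + t\right) + N\right)^{2} = t - 5 \left(t + 2 N\right)^{2}$)
$\sqrt{222 \left(-438\right) + b{\left(-665,-223 \right)}} = \sqrt{222 \left(-438\right) - \left(665 + 5 \left(-665 + 2 \left(-223\right)\right)^{2}\right)} = \sqrt{-97236 - \left(665 + 5 \left(-665 - 446\right)^{2}\right)} = \sqrt{-97236 - \left(665 + 5 \left(-1111\right)^{2}\right)} = \sqrt{-97236 - 6172270} = \sqrt{-6269506} = i \sqrt{6269506}$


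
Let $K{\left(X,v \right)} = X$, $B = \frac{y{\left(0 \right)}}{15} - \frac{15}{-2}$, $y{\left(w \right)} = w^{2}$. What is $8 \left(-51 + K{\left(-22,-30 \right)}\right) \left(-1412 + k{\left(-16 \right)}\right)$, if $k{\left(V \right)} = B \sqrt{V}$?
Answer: $824608 - 17520 i \approx 8.2461 \cdot 10^{5} - 17520.0 i$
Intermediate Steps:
$B = \frac{15}{2}$ ($B = \frac{0^{2}}{15} - \frac{15}{-2} = 0 \cdot \frac{1}{15} - - \frac{15}{2} = 0 + \frac{15}{2} = \frac{15}{2} \approx 7.5$)
$k{\left(V \right)} = \frac{15 \sqrt{V}}{2}$
$8 \left(-51 + K{\left(-22,-30 \right)}\right) \left(-1412 + k{\left(-16 \right)}\right) = 8 \left(-51 - 22\right) \left(-1412 + \frac{15 \sqrt{-16}}{2}\right) = 8 \left(- 73 \left(-1412 + \frac{15 \cdot 4 i}{2}\right)\right) = 8 \left(- 73 \left(-1412 + 30 i\right)\right) = 8 \left(103076 - 2190 i\right) = 824608 - 17520 i$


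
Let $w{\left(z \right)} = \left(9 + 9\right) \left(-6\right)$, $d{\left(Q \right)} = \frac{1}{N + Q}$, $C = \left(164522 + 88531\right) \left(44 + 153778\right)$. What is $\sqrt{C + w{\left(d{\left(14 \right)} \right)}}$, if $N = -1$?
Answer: $9 \sqrt{480557018} \approx 1.9729 \cdot 10^{5}$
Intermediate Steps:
$C = 38925118566$ ($C = 253053 \cdot 153822 = 38925118566$)
$d{\left(Q \right)} = \frac{1}{-1 + Q}$
$w{\left(z \right)} = -108$ ($w{\left(z \right)} = 18 \left(-6\right) = -108$)
$\sqrt{C + w{\left(d{\left(14 \right)} \right)}} = \sqrt{38925118566 - 108} = \sqrt{38925118458} = 9 \sqrt{480557018}$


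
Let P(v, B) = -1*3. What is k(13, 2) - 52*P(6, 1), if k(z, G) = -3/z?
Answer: 2025/13 ≈ 155.77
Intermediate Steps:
P(v, B) = -3
k(13, 2) - 52*P(6, 1) = -3/13 - 52*(-3) = -3*1/13 + 156 = -3/13 + 156 = 2025/13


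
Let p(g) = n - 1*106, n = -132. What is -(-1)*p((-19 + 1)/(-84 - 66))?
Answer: -238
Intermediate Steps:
p(g) = -238 (p(g) = -132 - 1*106 = -132 - 106 = -238)
-(-1)*p((-19 + 1)/(-84 - 66)) = -(-1)*(-238) = -1*238 = -238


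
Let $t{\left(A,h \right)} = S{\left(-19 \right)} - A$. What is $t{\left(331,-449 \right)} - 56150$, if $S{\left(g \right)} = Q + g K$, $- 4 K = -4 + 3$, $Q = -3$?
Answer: $- \frac{225955}{4} \approx -56489.0$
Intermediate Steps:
$K = \frac{1}{4}$ ($K = - \frac{-4 + 3}{4} = \left(- \frac{1}{4}\right) \left(-1\right) = \frac{1}{4} \approx 0.25$)
$S{\left(g \right)} = -3 + \frac{g}{4}$ ($S{\left(g \right)} = -3 + g \frac{1}{4} = -3 + \frac{g}{4}$)
$t{\left(A,h \right)} = - \frac{31}{4} - A$ ($t{\left(A,h \right)} = \left(-3 + \frac{1}{4} \left(-19\right)\right) - A = \left(-3 - \frac{19}{4}\right) - A = - \frac{31}{4} - A$)
$t{\left(331,-449 \right)} - 56150 = \left(- \frac{31}{4} - 331\right) - 56150 = - \frac{1355}{4} - 56150 = - \frac{225955}{4}$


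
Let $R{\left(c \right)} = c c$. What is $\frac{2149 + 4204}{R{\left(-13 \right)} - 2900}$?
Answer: $- \frac{6353}{2731} \approx -2.3263$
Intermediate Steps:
$R{\left(c \right)} = c^{2}$
$\frac{2149 + 4204}{R{\left(-13 \right)} - 2900} = \frac{2149 + 4204}{\left(-13\right)^{2} - 2900} = \frac{6353}{169 - 2900} = \frac{6353}{-2731} = 6353 \left(- \frac{1}{2731}\right) = - \frac{6353}{2731}$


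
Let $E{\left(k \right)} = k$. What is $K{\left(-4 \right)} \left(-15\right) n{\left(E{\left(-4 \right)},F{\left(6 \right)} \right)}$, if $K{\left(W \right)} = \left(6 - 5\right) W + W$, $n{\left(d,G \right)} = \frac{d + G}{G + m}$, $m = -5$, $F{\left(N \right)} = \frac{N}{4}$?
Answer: $\frac{600}{7} \approx 85.714$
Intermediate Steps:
$F{\left(N \right)} = \frac{N}{4}$ ($F{\left(N \right)} = N \frac{1}{4} = \frac{N}{4}$)
$n{\left(d,G \right)} = \frac{G + d}{-5 + G}$ ($n{\left(d,G \right)} = \frac{d + G}{G - 5} = \frac{G + d}{-5 + G}$)
$K{\left(W \right)} = 2 W$ ($K{\left(W \right)} = \left(6 - 5\right) W + W = 1 W + W = W + W = 2 W$)
$K{\left(-4 \right)} \left(-15\right) n{\left(E{\left(-4 \right)},F{\left(6 \right)} \right)} = 2 \left(-4\right) \left(-15\right) \frac{\frac{1}{4} \cdot 6 - 4}{-5 + \frac{1}{4} \cdot 6} = \left(-8\right) \left(-15\right) \frac{\frac{3}{2} - 4}{-5 + \frac{3}{2}} = 120 \frac{1}{- \frac{7}{2}} \left(- \frac{5}{2}\right) = 120 \left(\left(- \frac{2}{7}\right) \left(- \frac{5}{2}\right)\right) = 120 \cdot \frac{5}{7} = \frac{600}{7}$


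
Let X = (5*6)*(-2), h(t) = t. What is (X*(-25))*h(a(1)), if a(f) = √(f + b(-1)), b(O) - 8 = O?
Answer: 3000*√2 ≈ 4242.6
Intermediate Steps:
b(O) = 8 + O
a(f) = √(7 + f) (a(f) = √(f + (8 - 1)) = √(f + 7) = √(7 + f))
X = -60 (X = 30*(-2) = -60)
(X*(-25))*h(a(1)) = (-60*(-25))*√(7 + 1) = 1500*√8 = 1500*(2*√2) = 3000*√2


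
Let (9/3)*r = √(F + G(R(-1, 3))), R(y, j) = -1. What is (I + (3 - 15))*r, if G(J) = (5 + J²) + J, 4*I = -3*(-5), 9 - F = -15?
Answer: -11*√29/4 ≈ -14.809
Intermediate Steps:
F = 24 (F = 9 - 1*(-15) = 9 + 15 = 24)
I = 15/4 (I = (-3*(-5))/4 = (¼)*15 = 15/4 ≈ 3.7500)
G(J) = 5 + J + J²
r = √29/3 (r = √(24 + (5 - 1 + (-1)²))/3 = √(24 + (5 - 1 + 1))/3 = √(24 + 5)/3 = √29/3 ≈ 1.7951)
(I + (3 - 15))*r = (15/4 + (3 - 15))*(√29/3) = (15/4 - 12)*(√29/3) = -11*√29/4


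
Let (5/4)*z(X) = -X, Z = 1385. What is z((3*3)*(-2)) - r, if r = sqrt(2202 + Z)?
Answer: 72/5 - sqrt(3587) ≈ -45.492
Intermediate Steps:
z(X) = -4*X/5 (z(X) = 4*(-X)/5 = -4*X/5)
r = sqrt(3587) (r = sqrt(2202 + 1385) = sqrt(3587) ≈ 59.892)
z((3*3)*(-2)) - r = -4*3*3*(-2)/5 - sqrt(3587) = -36*(-2)/5 - sqrt(3587) = -4/5*(-18) - sqrt(3587) = 72/5 - sqrt(3587)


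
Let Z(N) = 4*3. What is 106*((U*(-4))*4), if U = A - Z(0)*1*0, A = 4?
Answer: -6784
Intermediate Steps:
Z(N) = 12
U = 4 (U = 4 - 12*1*0 = 4 - 12*0 = 4 - 1*0 = 4 + 0 = 4)
106*((U*(-4))*4) = 106*((4*(-4))*4) = 106*(-16*4) = 106*(-64) = -6784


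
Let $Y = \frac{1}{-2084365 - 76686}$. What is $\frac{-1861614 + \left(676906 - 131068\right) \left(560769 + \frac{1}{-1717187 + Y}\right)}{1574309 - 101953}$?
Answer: $\frac{189311275113406124898161}{910634685463212588} \approx 2.0789 \cdot 10^{5}$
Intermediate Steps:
$Y = - \frac{1}{2161051}$ ($Y = \frac{1}{-2161051} = - \frac{1}{2161051} \approx -4.6274 \cdot 10^{-7}$)
$\frac{-1861614 + \left(676906 - 131068\right) \left(560769 + \frac{1}{-1717187 + Y}\right)}{1574309 - 101953} = \frac{-1861614 + \left(676906 - 131068\right) \left(560769 + \frac{1}{-1717187 - \frac{1}{2161051}}\right)}{1574309 - 101953} = \frac{-1861614 + 545838 \left(560769 + \frac{1}{- \frac{3710928683538}{2161051}}\right)}{1472356} = \left(-1861614 + 545838 \left(560769 - \frac{2161051}{3710928683538}\right)\right) \frac{1}{1472356} = \left(-1861614 + 545838 \cdot \frac{2080973766936759671}{3710928683538}\right) \frac{1}{1472356} = \left(-1861614 + \frac{189312426499537837549883}{618488113923}\right) \frac{1}{1472356} = \frac{189311275113406124898161}{618488113923} \cdot \frac{1}{1472356} = \frac{189311275113406124898161}{910634685463212588}$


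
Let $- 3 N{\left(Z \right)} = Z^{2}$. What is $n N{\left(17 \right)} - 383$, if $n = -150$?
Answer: $14067$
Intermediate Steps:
$N{\left(Z \right)} = - \frac{Z^{2}}{3}$
$n N{\left(17 \right)} - 383 = - 150 \left(- \frac{17^{2}}{3}\right) - 383 = - 150 \left(\left(- \frac{1}{3}\right) 289\right) - 383 = \left(-150\right) \left(- \frac{289}{3}\right) - 383 = 14450 - 383 = 14067$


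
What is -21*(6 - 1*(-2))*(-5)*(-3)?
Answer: -2520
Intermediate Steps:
-21*(6 - 1*(-2))*(-5)*(-3) = -21*(6 + 2)*(-5)*(-3) = -168*(-5)*(-3) = -21*(-40)*(-3) = 840*(-3) = -2520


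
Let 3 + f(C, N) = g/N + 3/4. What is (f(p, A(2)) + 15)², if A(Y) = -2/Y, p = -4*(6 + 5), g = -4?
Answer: 4489/16 ≈ 280.56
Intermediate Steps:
p = -44 (p = -4*11 = -44)
f(C, N) = -9/4 - 4/N (f(C, N) = -3 + (-4/N + 3/4) = -3 + (-4/N + 3*(¼)) = -3 + (-4/N + ¾) = -3 + (¾ - 4/N) = -9/4 - 4/N)
(f(p, A(2)) + 15)² = ((-9/4 - 4*(-1/1)) + 15)² = ((-9/4 - 4/((-2*½))) + 15)² = ((-9/4 - 4/(-1)) + 15)² = ((-9/4 - 4*(-1)) + 15)² = ((-9/4 + 4) + 15)² = (7/4 + 15)² = (67/4)² = 4489/16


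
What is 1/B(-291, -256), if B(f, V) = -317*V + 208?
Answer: 1/81360 ≈ 1.2291e-5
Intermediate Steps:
B(f, V) = 208 - 317*V
1/B(-291, -256) = 1/(208 - 317*(-256)) = 1/(208 + 81152) = 1/81360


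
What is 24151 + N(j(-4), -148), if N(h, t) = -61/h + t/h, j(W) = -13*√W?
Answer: 24151 - 209*I/26 ≈ 24151.0 - 8.0385*I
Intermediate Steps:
24151 + N(j(-4), -148) = 24151 + (-61 - 148)/((-26*I)) = 24151 - 209/(-26*I) = 24151 + (I/26)*(-209) = 24151 - 209*I/26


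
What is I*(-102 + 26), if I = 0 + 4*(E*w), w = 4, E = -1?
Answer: 1216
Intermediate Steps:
I = -16 (I = 0 + 4*(-1*4) = 0 + 4*(-4) = 0 - 16 = -16)
I*(-102 + 26) = -16*(-102 + 26) = -16*(-76) = 1216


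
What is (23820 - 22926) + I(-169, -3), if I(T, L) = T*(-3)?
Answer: 1401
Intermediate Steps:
I(T, L) = -3*T
(23820 - 22926) + I(-169, -3) = (23820 - 22926) - 3*(-169) = 894 + 507 = 1401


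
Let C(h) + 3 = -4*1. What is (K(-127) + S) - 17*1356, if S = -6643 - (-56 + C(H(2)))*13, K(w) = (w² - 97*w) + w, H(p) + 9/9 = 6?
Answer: -555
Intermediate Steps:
H(p) = 5 (H(p) = -1 + 6 = 5)
C(h) = -7 (C(h) = -3 - 4*1 = -3 - 4 = -7)
K(w) = w² - 96*w
S = -5824 (S = -6643 - (-56 - 7)*13 = -6643 - (-63)*13 = -6643 - 1*(-819) = -6643 + 819 = -5824)
(K(-127) + S) - 17*1356 = (-127*(-96 - 127) - 5824) - 17*1356 = (-127*(-223) - 5824) - 23052 = (28321 - 5824) - 23052 = 22497 - 23052 = -555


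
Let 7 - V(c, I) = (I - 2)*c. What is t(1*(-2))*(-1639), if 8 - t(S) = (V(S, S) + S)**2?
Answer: 1639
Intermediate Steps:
V(c, I) = 7 - c*(-2 + I) (V(c, I) = 7 - (I - 2)*c = 7 - (-2 + I)*c = 7 - c*(-2 + I))
t(S) = 8 - (7 - S**2 + 3*S)**2 (t(S) = 8 - ((7 + 2*S - S*S) + S)**2 = 8 - ((7 + 2*S - S**2) + S)**2 = 8 - ((7 - S**2 + 2*S) + S)**2 = 8 - (7 - S**2 + 3*S)**2)
t(1*(-2))*(-1639) = (8 - (7 - (1*(-2))**2 + 3*(1*(-2)))**2)*(-1639) = (8 - (7 - 1*(-2)**2 + 3*(-2))**2)*(-1639) = (8 - (7 - 1*4 - 6)**2)*(-1639) = (8 - (7 - 4 - 6)**2)*(-1639) = (8 - 1*(-3)**2)*(-1639) = (8 - 1*9)*(-1639) = (8 - 9)*(-1639) = -1*(-1639) = 1639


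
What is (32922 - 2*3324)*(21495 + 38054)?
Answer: 1564590426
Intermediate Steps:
(32922 - 2*3324)*(21495 + 38054) = (32922 - 6648)*59549 = 26274*59549 = 1564590426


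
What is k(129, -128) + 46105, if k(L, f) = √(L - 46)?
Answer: 46105 + √83 ≈ 46114.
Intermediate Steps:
k(L, f) = √(-46 + L)
k(129, -128) + 46105 = √(-46 + 129) + 46105 = √83 + 46105 = 46105 + √83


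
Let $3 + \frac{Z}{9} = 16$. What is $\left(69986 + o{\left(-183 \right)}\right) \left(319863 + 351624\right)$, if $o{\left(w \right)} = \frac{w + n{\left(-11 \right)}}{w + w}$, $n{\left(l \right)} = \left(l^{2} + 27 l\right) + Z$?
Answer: $\frac{2866703123411}{61} \approx 4.6995 \cdot 10^{10}$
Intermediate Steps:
$Z = 117$ ($Z = -27 + 9 \cdot 16 = -27 + 144 = 117$)
$n{\left(l \right)} = 117 + l^{2} + 27 l$ ($n{\left(l \right)} = \left(l^{2} + 27 l\right) + 117 = 117 + l^{2} + 27 l$)
$o{\left(w \right)} = \frac{-59 + w}{2 w}$ ($o{\left(w \right)} = \frac{w + \left(117 + \left(-11\right)^{2} + 27 \left(-11\right)\right)}{w + w} = \frac{w + \left(117 + 121 - 297\right)}{2 w} = \left(w - 59\right) \frac{1}{2 w} = \left(-59 + w\right) \frac{1}{2 w} = \frac{-59 + w}{2 w}$)
$\left(69986 + o{\left(-183 \right)}\right) \left(319863 + 351624\right) = \left(69986 + \frac{-59 - 183}{2 \left(-183\right)}\right) \left(319863 + 351624\right) = \left(69986 + \frac{1}{2} \left(- \frac{1}{183}\right) \left(-242\right)\right) 671487 = \left(69986 + \frac{121}{183}\right) 671487 = \frac{12807559}{183} \cdot 671487 = \frac{2866703123411}{61}$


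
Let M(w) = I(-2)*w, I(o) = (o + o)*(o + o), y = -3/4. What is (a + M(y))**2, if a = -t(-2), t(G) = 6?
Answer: 324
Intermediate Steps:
y = -3/4 (y = -3*1/4 = -3/4 ≈ -0.75000)
I(o) = 4*o**2 (I(o) = (2*o)*(2*o) = 4*o**2)
M(w) = 16*w (M(w) = (4*(-2)**2)*w = (4*4)*w = 16*w)
a = -6 (a = -1*6 = -6)
(a + M(y))**2 = (-6 + 16*(-3/4))**2 = (-6 - 12)**2 = (-18)**2 = 324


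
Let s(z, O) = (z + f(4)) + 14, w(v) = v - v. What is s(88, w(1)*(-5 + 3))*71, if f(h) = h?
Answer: 7526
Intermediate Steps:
w(v) = 0
s(z, O) = 18 + z (s(z, O) = (z + 4) + 14 = (4 + z) + 14 = 18 + z)
s(88, w(1)*(-5 + 3))*71 = (18 + 88)*71 = 106*71 = 7526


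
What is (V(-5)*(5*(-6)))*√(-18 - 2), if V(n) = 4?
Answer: -240*I*√5 ≈ -536.66*I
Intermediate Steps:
(V(-5)*(5*(-6)))*√(-18 - 2) = (4*(5*(-6)))*√(-18 - 2) = (4*(-30))*√(-20) = -240*I*√5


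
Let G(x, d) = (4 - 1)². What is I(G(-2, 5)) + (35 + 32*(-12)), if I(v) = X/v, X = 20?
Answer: -3121/9 ≈ -346.78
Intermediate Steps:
G(x, d) = 9 (G(x, d) = 3² = 9)
I(v) = 20/v
I(G(-2, 5)) + (35 + 32*(-12)) = 20/9 + (35 + 32*(-12)) = 20*(⅑) + (35 - 384) = 20/9 - 349 = -3121/9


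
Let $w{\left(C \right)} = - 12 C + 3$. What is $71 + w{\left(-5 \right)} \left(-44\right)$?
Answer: $-2701$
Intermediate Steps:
$w{\left(C \right)} = 3 - 12 C$
$71 + w{\left(-5 \right)} \left(-44\right) = 71 + \left(3 - -60\right) \left(-44\right) = 71 + \left(3 + 60\right) \left(-44\right) = 71 + 63 \left(-44\right) = 71 - 2772 = -2701$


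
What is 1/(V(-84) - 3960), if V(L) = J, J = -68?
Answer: -1/4028 ≈ -0.00024826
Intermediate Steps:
V(L) = -68
1/(V(-84) - 3960) = 1/(-68 - 3960) = 1/(-4028) = -1/4028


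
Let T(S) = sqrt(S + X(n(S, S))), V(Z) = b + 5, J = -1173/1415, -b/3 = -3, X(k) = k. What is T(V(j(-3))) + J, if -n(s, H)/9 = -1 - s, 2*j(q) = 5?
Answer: -1173/1415 + sqrt(149) ≈ 11.378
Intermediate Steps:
j(q) = 5/2 (j(q) = (1/2)*5 = 5/2)
n(s, H) = 9 + 9*s (n(s, H) = -9*(-1 - s) = 9 + 9*s)
b = 9 (b = -3*(-3) = 9)
J = -1173/1415 (J = -1173*1/1415 = -1173/1415 ≈ -0.82898)
V(Z) = 14 (V(Z) = 9 + 5 = 14)
T(S) = sqrt(9 + 10*S) (T(S) = sqrt(S + (9 + 9*S)) = sqrt(9 + 10*S))
T(V(j(-3))) + J = sqrt(9 + 10*14) - 1173/1415 = sqrt(9 + 140) - 1173/1415 = sqrt(149) - 1173/1415 = -1173/1415 + sqrt(149)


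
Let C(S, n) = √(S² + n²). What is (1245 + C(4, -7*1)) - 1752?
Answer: -507 + √65 ≈ -498.94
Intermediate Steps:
(1245 + C(4, -7*1)) - 1752 = (1245 + √(4² + (-7*1)²)) - 1752 = (1245 + √(16 + (-7)²)) - 1752 = (1245 + √(16 + 49)) - 1752 = (1245 + √65) - 1752 = -507 + √65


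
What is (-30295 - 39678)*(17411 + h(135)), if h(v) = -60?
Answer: -1214101523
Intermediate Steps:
(-30295 - 39678)*(17411 + h(135)) = (-30295 - 39678)*(17411 - 60) = -69973*17351 = -1214101523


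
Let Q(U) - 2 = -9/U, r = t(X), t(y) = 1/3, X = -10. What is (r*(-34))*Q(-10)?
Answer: -493/15 ≈ -32.867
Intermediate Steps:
t(y) = ⅓
r = ⅓ ≈ 0.33333
Q(U) = 2 - 9/U
(r*(-34))*Q(-10) = ((⅓)*(-34))*(2 - 9/(-10)) = -34*(2 - 9*(-⅒))/3 = -34*(2 + 9/10)/3 = -34/3*29/10 = -493/15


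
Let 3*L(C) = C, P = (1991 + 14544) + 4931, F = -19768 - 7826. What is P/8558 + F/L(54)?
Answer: -6548974/4279 ≈ -1530.5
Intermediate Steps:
F = -27594
P = 21466 (P = 16535 + 4931 = 21466)
L(C) = C/3
P/8558 + F/L(54) = 21466/8558 - 27594/((⅓)*54) = 21466*(1/8558) - 27594/18 = 10733/4279 - 27594*1/18 = 10733/4279 - 1533 = -6548974/4279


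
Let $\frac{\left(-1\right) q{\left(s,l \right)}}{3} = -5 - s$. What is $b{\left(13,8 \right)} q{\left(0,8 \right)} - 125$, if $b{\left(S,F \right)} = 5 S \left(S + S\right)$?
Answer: $25225$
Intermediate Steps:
$q{\left(s,l \right)} = 15 + 3 s$ ($q{\left(s,l \right)} = - 3 \left(-5 - s\right) = 15 + 3 s$)
$b{\left(S,F \right)} = 10 S^{2}$ ($b{\left(S,F \right)} = 5 S 2 S = 10 S^{2}$)
$b{\left(13,8 \right)} q{\left(0,8 \right)} - 125 = 10 \cdot 13^{2} \left(15 + 3 \cdot 0\right) - 125 = 10 \cdot 169 \left(15 + 0\right) - 125 = 1690 \cdot 15 - 125 = 25350 - 125 = 25225$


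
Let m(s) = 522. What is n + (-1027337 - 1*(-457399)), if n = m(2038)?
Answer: -569416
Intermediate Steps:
n = 522
n + (-1027337 - 1*(-457399)) = 522 + (-1027337 - 1*(-457399)) = 522 + (-1027337 + 457399) = 522 - 569938 = -569416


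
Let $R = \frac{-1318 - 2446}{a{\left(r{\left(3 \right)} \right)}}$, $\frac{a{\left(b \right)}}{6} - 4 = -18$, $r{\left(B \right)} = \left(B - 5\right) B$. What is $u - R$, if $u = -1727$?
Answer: $- \frac{37208}{21} \approx -1771.8$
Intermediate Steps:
$r{\left(B \right)} = B \left(-5 + B\right)$ ($r{\left(B \right)} = \left(-5 + B\right) B = B \left(-5 + B\right)$)
$a{\left(b \right)} = -84$ ($a{\left(b \right)} = 24 + 6 \left(-18\right) = 24 - 108 = -84$)
$R = \frac{941}{21}$ ($R = \frac{-1318 - 2446}{-84} = \left(-3764\right) \left(- \frac{1}{84}\right) = \frac{941}{21} \approx 44.81$)
$u - R = -1727 - \frac{941}{21} = - \frac{37208}{21}$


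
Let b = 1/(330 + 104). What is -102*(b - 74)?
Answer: 1637865/217 ≈ 7547.8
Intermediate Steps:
b = 1/434 ≈ 0.0023041
-102*(b - 74) = -102*(1/434 - 74) = -102*(-32115/434) = 1637865/217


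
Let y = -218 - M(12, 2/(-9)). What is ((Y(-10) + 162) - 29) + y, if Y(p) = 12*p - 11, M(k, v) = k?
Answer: -228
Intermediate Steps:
Y(p) = -11 + 12*p
y = -230 (y = -218 - 1*12 = -218 - 12 = -230)
((Y(-10) + 162) - 29) + y = (((-11 + 12*(-10)) + 162) - 29) - 230 = (((-11 - 120) + 162) - 29) - 230 = ((-131 + 162) - 29) - 230 = (31 - 29) - 230 = 2 - 230 = -228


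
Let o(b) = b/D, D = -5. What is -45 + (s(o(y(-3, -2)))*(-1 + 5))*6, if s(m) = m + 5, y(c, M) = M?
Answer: 423/5 ≈ 84.600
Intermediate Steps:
o(b) = -b/5 (o(b) = b/(-5) = b*(-⅕) = -b/5)
s(m) = 5 + m
-45 + (s(o(y(-3, -2)))*(-1 + 5))*6 = -45 + ((5 - ⅕*(-2))*(-1 + 5))*6 = -45 + ((5 + ⅖)*4)*6 = -45 + ((27/5)*4)*6 = -45 + (108/5)*6 = -45 + 648/5 = 423/5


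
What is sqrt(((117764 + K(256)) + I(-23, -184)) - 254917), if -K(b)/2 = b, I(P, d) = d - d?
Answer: I*sqrt(137665) ≈ 371.03*I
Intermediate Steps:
I(P, d) = 0
K(b) = -2*b
sqrt(((117764 + K(256)) + I(-23, -184)) - 254917) = sqrt(((117764 - 2*256) + 0) - 254917) = sqrt(((117764 - 512) + 0) - 254917) = sqrt((117252 + 0) - 254917) = sqrt(117252 - 254917) = sqrt(-137665) = I*sqrt(137665)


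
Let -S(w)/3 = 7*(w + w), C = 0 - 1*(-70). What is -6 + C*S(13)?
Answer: -38226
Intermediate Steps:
C = 70 (C = 0 + 70 = 70)
S(w) = -42*w (S(w) = -21*(w + w) = -21*2*w = -42*w)
-6 + C*S(13) = -6 + 70*(-42*13) = -6 + 70*(-546) = -6 - 38220 = -38226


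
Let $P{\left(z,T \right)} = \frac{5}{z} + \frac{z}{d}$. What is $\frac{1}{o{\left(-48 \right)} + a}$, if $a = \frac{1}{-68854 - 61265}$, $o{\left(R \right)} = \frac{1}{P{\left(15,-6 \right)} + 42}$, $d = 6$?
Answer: $\frac{35002011}{780445} \approx 44.849$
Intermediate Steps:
$P{\left(z,T \right)} = \frac{5}{z} + \frac{z}{6}$
$o{\left(R \right)} = \frac{6}{269}$ ($o{\left(R \right)} = \frac{1}{\left(\frac{5}{15} + \frac{1}{6} \cdot 15\right) + 42} = \frac{1}{\left(5 \cdot \frac{1}{15} + \frac{5}{2}\right) + 42} = \frac{1}{\left(\frac{1}{3} + \frac{5}{2}\right) + 42} = \frac{1}{\frac{17}{6} + 42} = \frac{1}{\frac{269}{6}} = \frac{6}{269}$)
$a = - \frac{1}{130119}$ ($a = \frac{1}{-130119} = - \frac{1}{130119} \approx -7.6853 \cdot 10^{-6}$)
$\frac{1}{o{\left(-48 \right)} + a} = \frac{1}{\frac{6}{269} - \frac{1}{130119}} = \frac{1}{\frac{780445}{35002011}} = \frac{35002011}{780445}$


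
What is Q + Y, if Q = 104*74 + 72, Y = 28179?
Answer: 35947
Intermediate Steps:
Q = 7768 (Q = 7696 + 72 = 7768)
Q + Y = 7768 + 28179 = 35947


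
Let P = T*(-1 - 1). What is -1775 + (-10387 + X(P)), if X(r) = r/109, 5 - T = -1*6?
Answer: -1325680/109 ≈ -12162.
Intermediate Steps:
T = 11 (T = 5 - (-1)*6 = 5 - 1*(-6) = 5 + 6 = 11)
P = -22 (P = 11*(-1 - 1) = 11*(-2) = -22)
X(r) = r/109 (X(r) = r*(1/109) = r/109)
-1775 + (-10387 + X(P)) = -1775 + (-10387 + (1/109)*(-22)) = -1775 + (-10387 - 22/109) = -1775 - 1132205/109 = -1325680/109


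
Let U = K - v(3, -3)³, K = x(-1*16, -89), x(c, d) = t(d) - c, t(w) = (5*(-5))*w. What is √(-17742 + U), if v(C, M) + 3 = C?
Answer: I*√15501 ≈ 124.5*I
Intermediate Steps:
t(w) = -25*w
v(C, M) = -3 + C
x(c, d) = -c - 25*d (x(c, d) = -25*d - c = -c - 25*d)
K = 2241 (K = -(-1)*16 - 25*(-89) = -1*(-16) + 2225 = 16 + 2225 = 2241)
U = 2241 (U = 2241 - (-3 + 3)³ = 2241 - 1*0³ = 2241 - 1*0 = 2241 + 0 = 2241)
√(-17742 + U) = √(-17742 + 2241) = √(-15501) = I*√15501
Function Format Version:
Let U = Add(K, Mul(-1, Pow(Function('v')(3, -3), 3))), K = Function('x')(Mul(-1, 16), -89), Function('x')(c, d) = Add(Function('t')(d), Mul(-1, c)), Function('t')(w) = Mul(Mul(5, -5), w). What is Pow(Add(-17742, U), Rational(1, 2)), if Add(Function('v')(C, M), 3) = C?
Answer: Mul(I, Pow(15501, Rational(1, 2))) ≈ Mul(124.50, I)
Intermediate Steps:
Function('t')(w) = Mul(-25, w)
Function('v')(C, M) = Add(-3, C)
Function('x')(c, d) = Add(Mul(-1, c), Mul(-25, d)) (Function('x')(c, d) = Add(Mul(-25, d), Mul(-1, c)) = Add(Mul(-1, c), Mul(-25, d)))
K = 2241 (K = Add(Mul(-1, Mul(-1, 16)), Mul(-25, -89)) = Add(Mul(-1, -16), 2225) = Add(16, 2225) = 2241)
U = 2241 (U = Add(2241, Mul(-1, Pow(Add(-3, 3), 3))) = Add(2241, Mul(-1, Pow(0, 3))) = Add(2241, Mul(-1, 0)) = Add(2241, 0) = 2241)
Pow(Add(-17742, U), Rational(1, 2)) = Pow(Add(-17742, 2241), Rational(1, 2)) = Pow(-15501, Rational(1, 2)) = Mul(I, Pow(15501, Rational(1, 2)))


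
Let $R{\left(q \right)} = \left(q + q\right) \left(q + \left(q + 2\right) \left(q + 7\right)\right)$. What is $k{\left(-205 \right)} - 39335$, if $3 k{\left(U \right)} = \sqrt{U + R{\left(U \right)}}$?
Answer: $-39335 + \frac{i \sqrt{16395695}}{3} \approx -39335.0 + 1349.7 i$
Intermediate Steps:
$R{\left(q \right)} = 2 q \left(q + \left(2 + q\right) \left(7 + q\right)\right)$
$k{\left(U \right)} = \frac{\sqrt{U + 2 U \left(14 + U^{2} + 10 U\right)}}{3}$
$k{\left(-205 \right)} - 39335 = \frac{\sqrt{- 205 \left(29 + 2 \left(-205\right)^{2} + 20 \left(-205\right)\right)}}{3} - 39335 = \frac{\sqrt{- 205 \left(29 + 2 \cdot 42025 - 4100\right)}}{3} - 39335 = \frac{\sqrt{- 205 \left(29 + 84050 - 4100\right)}}{3} - 39335 = \frac{\sqrt{\left(-205\right) 79979}}{3} - 39335 = \frac{\sqrt{-16395695}}{3} - 39335 = \frac{i \sqrt{16395695}}{3} - 39335 = -39335 + \frac{i \sqrt{16395695}}{3}$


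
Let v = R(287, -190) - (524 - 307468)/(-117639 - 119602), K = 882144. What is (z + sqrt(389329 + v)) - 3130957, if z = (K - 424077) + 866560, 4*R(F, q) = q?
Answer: -1806330 + sqrt(87639886186113190)/474482 ≈ -1.8057e+6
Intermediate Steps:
R(F, q) = q/4
v = -23151783/474482 (v = (1/4)*(-190) - (524 - 307468)/(-117639 - 119602) = -95/2 - (-306944)/(-237241) = -95/2 - (-306944)*(-1)/237241 = -95/2 - 1*306944/237241 = -95/2 - 306944/237241 = -23151783/474482 ≈ -48.794)
z = 1324627 (z = (882144 - 424077) + 866560 = 458067 + 866560 = 1324627)
(z + sqrt(389329 + v)) - 3130957 = (1324627 + sqrt(389329 - 23151783/474482)) - 3130957 = (1324627 + sqrt(184706450795/474482)) - 3130957 = (1324627 + sqrt(87639886186113190)/474482) - 3130957 = -1806330 + sqrt(87639886186113190)/474482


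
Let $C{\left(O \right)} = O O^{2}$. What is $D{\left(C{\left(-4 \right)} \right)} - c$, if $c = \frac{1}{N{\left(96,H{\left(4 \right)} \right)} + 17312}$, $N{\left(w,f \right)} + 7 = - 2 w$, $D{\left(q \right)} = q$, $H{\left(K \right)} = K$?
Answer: $- \frac{1095233}{17113} \approx -64.0$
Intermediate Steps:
$C{\left(O \right)} = O^{3}$
$N{\left(w,f \right)} = -7 - 2 w$
$c = \frac{1}{17113}$ ($c = \frac{1}{\left(-7 - 192\right) + 17312} = \frac{1}{-199 + 17312} = \frac{1}{17113} \approx 5.8435 \cdot 10^{-5}$)
$D{\left(C{\left(-4 \right)} \right)} - c = \left(-4\right)^{3} - \frac{1}{17113} = -64 - \frac{1}{17113} = - \frac{1095233}{17113}$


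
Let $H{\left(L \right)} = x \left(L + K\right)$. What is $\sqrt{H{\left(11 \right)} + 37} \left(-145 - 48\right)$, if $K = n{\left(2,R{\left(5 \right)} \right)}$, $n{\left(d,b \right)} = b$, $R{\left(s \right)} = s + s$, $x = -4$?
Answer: $- 193 i \sqrt{47} \approx - 1323.1 i$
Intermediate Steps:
$R{\left(s \right)} = 2 s$
$K = 10$ ($K = 2 \cdot 5 = 10$)
$H{\left(L \right)} = -40 - 4 L$ ($H{\left(L \right)} = - 4 \left(L + 10\right) = - 4 \left(10 + L\right) = -40 - 4 L$)
$\sqrt{H{\left(11 \right)} + 37} \left(-145 - 48\right) = \sqrt{\left(-40 - 44\right) + 37} \left(-145 - 48\right) = \sqrt{\left(-40 - 44\right) + 37} \left(-193\right) = \sqrt{-84 + 37} \left(-193\right) = \sqrt{-47} \left(-193\right) = i \sqrt{47} \left(-193\right) = - 193 i \sqrt{47}$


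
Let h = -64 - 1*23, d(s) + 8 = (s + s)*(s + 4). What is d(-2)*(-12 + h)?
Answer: 1584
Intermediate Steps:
d(s) = -8 + 2*s*(4 + s) (d(s) = -8 + (s + s)*(s + 4) = -8 + (2*s)*(4 + s) = -8 + 2*s*(4 + s))
h = -87 (h = -64 - 23 = -87)
d(-2)*(-12 + h) = (-8 + 2*(-2)² + 8*(-2))*(-12 - 87) = (-8 + 2*4 - 16)*(-99) = (-8 + 8 - 16)*(-99) = -16*(-99) = 1584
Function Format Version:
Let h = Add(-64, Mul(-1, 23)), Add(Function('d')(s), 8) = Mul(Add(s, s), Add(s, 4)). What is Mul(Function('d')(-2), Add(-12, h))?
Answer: 1584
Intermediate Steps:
Function('d')(s) = Add(-8, Mul(2, s, Add(4, s))) (Function('d')(s) = Add(-8, Mul(Add(s, s), Add(s, 4))) = Add(-8, Mul(Mul(2, s), Add(4, s))) = Add(-8, Mul(2, s, Add(4, s))))
h = -87 (h = Add(-64, -23) = -87)
Mul(Function('d')(-2), Add(-12, h)) = Mul(Add(-8, Mul(2, Pow(-2, 2)), Mul(8, -2)), Add(-12, -87)) = Mul(Add(-8, Mul(2, 4), -16), -99) = Mul(Add(-8, 8, -16), -99) = Mul(-16, -99) = 1584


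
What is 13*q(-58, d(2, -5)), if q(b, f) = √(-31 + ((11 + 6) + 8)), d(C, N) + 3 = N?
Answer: 13*I*√6 ≈ 31.843*I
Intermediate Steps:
d(C, N) = -3 + N
q(b, f) = I*√6 (q(b, f) = √(-31 + (17 + 8)) = √(-31 + 25) = √(-6) = I*√6)
13*q(-58, d(2, -5)) = 13*(I*√6) = 13*I*√6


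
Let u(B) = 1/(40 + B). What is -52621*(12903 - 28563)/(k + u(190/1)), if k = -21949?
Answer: -189530317800/5048269 ≈ -37544.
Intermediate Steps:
-52621*(12903 - 28563)/(k + u(190/1)) = -52621*(12903 - 28563)/(-21949 + 1/(40 + 190/1)) = -52621*(-15660/(-21949 + 1/(40 + 190*1))) = -52621*(-15660/(-21949 + 1/(40 + 190))) = -52621*(-15660/(-21949 + 1/230)) = -52621/((-5048269/230*(-1/15660))) = -52621/5048269/3601800 = -52621*3601800/5048269 = -189530317800/5048269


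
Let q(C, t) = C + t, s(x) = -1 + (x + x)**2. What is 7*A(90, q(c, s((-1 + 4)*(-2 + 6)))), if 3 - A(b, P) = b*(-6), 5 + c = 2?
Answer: 3801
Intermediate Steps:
c = -3 (c = -5 + 2 = -3)
s(x) = -1 + 4*x**2 (s(x) = -1 + (2*x)**2 = -1 + 4*x**2)
A(b, P) = 3 + 6*b (A(b, P) = 3 - b*(-6) = 3 - (-6)*b = 3 + 6*b)
7*A(90, q(c, s((-1 + 4)*(-2 + 6)))) = 7*(3 + 6*90) = 7*(3 + 540) = 7*543 = 3801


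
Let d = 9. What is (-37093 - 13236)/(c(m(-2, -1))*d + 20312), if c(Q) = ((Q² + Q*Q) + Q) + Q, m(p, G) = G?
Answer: -50329/20312 ≈ -2.4778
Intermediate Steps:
c(Q) = 2*Q + 2*Q² (c(Q) = ((Q² + Q²) + Q) + Q = (2*Q² + Q) + Q = (Q + 2*Q²) + Q = 2*Q + 2*Q²)
(-37093 - 13236)/(c(m(-2, -1))*d + 20312) = (-37093 - 13236)/((2*(-1)*(1 - 1))*9 + 20312) = -50329/((2*(-1)*0)*9 + 20312) = -50329/(0*9 + 20312) = -50329/(0 + 20312) = -50329/20312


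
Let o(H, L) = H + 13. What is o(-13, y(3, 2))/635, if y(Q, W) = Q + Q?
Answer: 0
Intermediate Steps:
y(Q, W) = 2*Q
o(H, L) = 13 + H
o(-13, y(3, 2))/635 = (13 - 13)/635 = 0*(1/635) = 0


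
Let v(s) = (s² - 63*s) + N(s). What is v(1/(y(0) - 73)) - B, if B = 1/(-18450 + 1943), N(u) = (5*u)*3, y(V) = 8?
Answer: 51522572/69742075 ≈ 0.73876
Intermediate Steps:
N(u) = 15*u
B = -1/16507 (B = 1/(-16507) = -1/16507 ≈ -6.0580e-5)
v(s) = s² - 48*s (v(s) = (s² - 63*s) + 15*s = s² - 48*s)
v(1/(y(0) - 73)) - B = (-48 + 1/(8 - 73))/(8 - 73) - 1*(-1/16507) = (-48 + 1/(-65))/(-65) + 1/16507 = -(-48 - 1/65)/65 + 1/16507 = -1/65*(-3121/65) + 1/16507 = 3121/4225 + 1/16507 = 51522572/69742075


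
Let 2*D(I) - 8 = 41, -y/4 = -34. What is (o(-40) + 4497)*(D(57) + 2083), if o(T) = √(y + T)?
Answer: 18954855/2 + 8430*√6 ≈ 9.4981e+6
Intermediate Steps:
y = 136 (y = -4*(-34) = 136)
D(I) = 49/2 (D(I) = 4 + (½)*41 = 4 + 41/2 = 49/2)
o(T) = √(136 + T)
(o(-40) + 4497)*(D(57) + 2083) = (√(136 - 40) + 4497)*(49/2 + 2083) = (√96 + 4497)*(4215/2) = (4*√6 + 4497)*(4215/2) = (4497 + 4*√6)*(4215/2) = 18954855/2 + 8430*√6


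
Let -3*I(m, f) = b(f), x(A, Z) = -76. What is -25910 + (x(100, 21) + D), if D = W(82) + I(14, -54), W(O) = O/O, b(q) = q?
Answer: -25967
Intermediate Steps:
I(m, f) = -f/3
W(O) = 1
D = 19 (D = 1 - 1/3*(-54) = 1 + 18 = 19)
-25910 + (x(100, 21) + D) = -25910 + (-76 + 19) = -25910 - 57 = -25967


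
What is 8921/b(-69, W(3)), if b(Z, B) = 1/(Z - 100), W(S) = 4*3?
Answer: -1507649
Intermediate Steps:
W(S) = 12
b(Z, B) = 1/(-100 + Z)
8921/b(-69, W(3)) = 8921/(1/(-100 - 69)) = 8921/(1/(-169)) = 8921/(-1/169) = 8921*(-169) = -1507649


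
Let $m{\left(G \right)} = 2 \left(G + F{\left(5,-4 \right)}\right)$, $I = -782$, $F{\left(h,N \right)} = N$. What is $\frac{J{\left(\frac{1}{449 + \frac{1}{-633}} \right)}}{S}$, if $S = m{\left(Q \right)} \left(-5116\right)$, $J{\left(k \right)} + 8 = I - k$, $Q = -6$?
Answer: $- \frac{224531273}{29080981120} \approx -0.0077209$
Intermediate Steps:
$J{\left(k \right)} = -790 - k$ ($J{\left(k \right)} = -8 - \left(782 + k\right) = -790 - k$)
$m{\left(G \right)} = -8 + 2 G$ ($m{\left(G \right)} = 2 \left(G - 4\right) = 2 \left(-4 + G\right) = -8 + 2 G$)
$S = 102320$ ($S = \left(-8 + 2 \left(-6\right)\right) \left(-5116\right) = \left(-8 - 12\right) \left(-5116\right) = \left(-20\right) \left(-5116\right) = 102320$)
$\frac{J{\left(\frac{1}{449 + \frac{1}{-633}} \right)}}{S} = \frac{-790 - \frac{1}{449 + \frac{1}{-633}}}{102320} = \left(-790 - \frac{1}{449 - \frac{1}{633}}\right) \frac{1}{102320} = \left(-790 - \frac{1}{\frac{284216}{633}}\right) \frac{1}{102320} = \left(-790 - \frac{633}{284216}\right) \frac{1}{102320} = \left(- \frac{224531273}{284216}\right) \frac{1}{102320} = - \frac{224531273}{29080981120}$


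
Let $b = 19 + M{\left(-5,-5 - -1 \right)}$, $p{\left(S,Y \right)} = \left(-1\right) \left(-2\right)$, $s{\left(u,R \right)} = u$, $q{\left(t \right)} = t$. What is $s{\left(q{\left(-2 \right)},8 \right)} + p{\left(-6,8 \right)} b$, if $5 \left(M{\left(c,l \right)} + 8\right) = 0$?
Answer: $20$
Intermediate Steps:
$M{\left(c,l \right)} = -8$ ($M{\left(c,l \right)} = -8 + \frac{1}{5} \cdot 0 = -8 + 0 = -8$)
$p{\left(S,Y \right)} = 2$
$b = 11$ ($b = 19 - 8 = 11$)
$s{\left(q{\left(-2 \right)},8 \right)} + p{\left(-6,8 \right)} b = -2 + 2 \cdot 11 = -2 + 22 = 20$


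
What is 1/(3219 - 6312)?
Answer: -1/3093 ≈ -0.00032331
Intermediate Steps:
1/(3219 - 6312) = 1/(-3093) = -1/3093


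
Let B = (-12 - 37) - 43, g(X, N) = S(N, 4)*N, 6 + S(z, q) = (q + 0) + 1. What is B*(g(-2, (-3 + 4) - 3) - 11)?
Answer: 828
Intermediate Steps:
S(z, q) = -5 + q (S(z, q) = -6 + ((q + 0) + 1) = -6 + (q + 1) = -6 + (1 + q) = -5 + q)
g(X, N) = -N (g(X, N) = (-5 + 4)*N = -N)
B = -92 (B = -49 - 43 = -92)
B*(g(-2, (-3 + 4) - 3) - 11) = -92*(-((-3 + 4) - 3) - 11) = -92*(-(1 - 3) - 11) = -92*(-1*(-2) - 11) = -92*(2 - 11) = -92*(-9) = 828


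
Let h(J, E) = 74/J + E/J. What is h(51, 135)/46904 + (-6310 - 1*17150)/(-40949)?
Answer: 5102483471/8904933336 ≈ 0.57300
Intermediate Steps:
h(51, 135)/46904 + (-6310 - 1*17150)/(-40949) = ((74 + 135)/51)/46904 + (-6310 - 1*17150)/(-40949) = ((1/51)*209)*(1/46904) + (-6310 - 17150)*(-1/40949) = (209/51)*(1/46904) - 23460*(-1/40949) = 19/217464 + 23460/40949 = 5102483471/8904933336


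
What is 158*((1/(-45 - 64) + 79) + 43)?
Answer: 2100926/109 ≈ 19275.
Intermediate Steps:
158*((1/(-45 - 64) + 79) + 43) = 158*((1/(-109) + 79) + 43) = 158*((-1/109 + 79) + 43) = 158*(8610/109 + 43) = 158*(13297/109) = 2100926/109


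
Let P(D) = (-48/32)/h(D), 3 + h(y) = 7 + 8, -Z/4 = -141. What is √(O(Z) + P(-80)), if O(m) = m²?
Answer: √5089534/4 ≈ 564.00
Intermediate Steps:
Z = 564 (Z = -4*(-141) = 564)
h(y) = 12 (h(y) = -3 + (7 + 8) = -3 + 15 = 12)
P(D) = -⅛ (P(D) = -48/32/12 = -48*1/32*(1/12) = -3/2*1/12 = -⅛)
√(O(Z) + P(-80)) = √(564² - ⅛) = √(318096 - ⅛) = √(2544767/8) = √5089534/4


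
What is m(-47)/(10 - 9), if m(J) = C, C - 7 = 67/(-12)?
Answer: 17/12 ≈ 1.4167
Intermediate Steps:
C = 17/12 (C = 7 + 67/(-12) = 7 + 67*(-1/12) = 7 - 67/12 = 17/12 ≈ 1.4167)
m(J) = 17/12
m(-47)/(10 - 9) = (17/12)/(10 - 9) = (17/12)/1 = 1*(17/12) = 17/12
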